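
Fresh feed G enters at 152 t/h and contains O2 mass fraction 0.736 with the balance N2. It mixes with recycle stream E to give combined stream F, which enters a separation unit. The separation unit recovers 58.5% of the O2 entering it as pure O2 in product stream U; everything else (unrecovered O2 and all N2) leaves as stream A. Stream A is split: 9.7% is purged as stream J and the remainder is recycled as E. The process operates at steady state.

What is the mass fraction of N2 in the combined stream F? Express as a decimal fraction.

N2 enters only via G and leaves only via the purge: 152×0.264 = 0.097×(N2 in A), and the separation unit passes all N2, so N2 in F = N2 in A = 413.69 t/h.
O2 in F: m_A = 152×0.736 + (1−0.097)·(1−0.585)·m_A, so m_A = 111.87/0.6253 = 178.92 t/h.
F = 178.92 + 413.69 = 592.61 t/h.
N2 fraction in F = 413.69/592.61 = 0.698.

0.698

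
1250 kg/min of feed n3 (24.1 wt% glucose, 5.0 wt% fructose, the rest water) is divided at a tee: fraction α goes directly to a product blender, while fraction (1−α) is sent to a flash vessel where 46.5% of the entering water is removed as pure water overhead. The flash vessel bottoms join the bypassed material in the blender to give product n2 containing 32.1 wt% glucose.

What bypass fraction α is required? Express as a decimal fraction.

All 1250×0.241 = 301.25 kg/min of glucose reaches n2, so n2 = 301.25/0.321 = 938.47 kg/min and vapour = 311.53 kg/min.
The evaporator receives (1−α)·1250 of feed at 0.709 water and removes 0.465 of that water:
0.465×0.709×(1−α)×1250 = 311.53
(1−α) = 311.53/412.11 = 0.7559;  α = 0.2441.

0.244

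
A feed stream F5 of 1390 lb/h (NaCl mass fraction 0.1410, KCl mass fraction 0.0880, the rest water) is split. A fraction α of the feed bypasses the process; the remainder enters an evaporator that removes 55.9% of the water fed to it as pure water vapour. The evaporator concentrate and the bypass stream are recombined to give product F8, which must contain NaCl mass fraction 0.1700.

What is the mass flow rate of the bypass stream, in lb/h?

839.8 lb/h

All 1390×0.141 = 195.99 lb/h of NaCl reaches F8, so F8 = 195.99/0.170 = 1152.9 lb/h and vapour = 237.12 lb/h.
The evaporator receives (1−α)·1390 of feed at 0.771 water and removes 0.559 of that water:
0.559×0.771×(1−α)×1390 = 237.12
(1−α) = 237.12/599.07 = 0.3958;  α = 0.6042.
Bypass flow = 0.6042×1390 = 839.83 lb/h.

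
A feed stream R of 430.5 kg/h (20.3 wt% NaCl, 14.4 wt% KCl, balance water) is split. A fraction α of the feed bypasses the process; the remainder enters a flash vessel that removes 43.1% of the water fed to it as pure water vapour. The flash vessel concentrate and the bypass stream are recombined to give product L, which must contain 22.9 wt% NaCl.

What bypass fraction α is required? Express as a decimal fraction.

0.597

All 430.5×0.203 = 87.392 kg/h of NaCl reaches L, so L = 87.392/0.229 = 381.62 kg/h and vapour = 48.878 kg/h.
The evaporator receives (1−α)·430.5 of feed at 0.653 water and removes 0.431 of that water:
0.431×0.653×(1−α)×430.5 = 48.878
(1−α) = 48.878/121.16 = 0.4034;  α = 0.5966.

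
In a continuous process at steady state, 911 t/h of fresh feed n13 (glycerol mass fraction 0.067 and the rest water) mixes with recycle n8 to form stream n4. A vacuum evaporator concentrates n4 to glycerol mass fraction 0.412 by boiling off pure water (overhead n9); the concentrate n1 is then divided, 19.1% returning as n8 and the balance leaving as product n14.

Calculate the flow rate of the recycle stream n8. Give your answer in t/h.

Overall glycerol balance (none leaves overhead): glycerol in fresh feed = glycerol in product, i.e. 911×0.067 = (1−0.191)·n1·0.412.
n1 = 61.037/(0.412×0.809) = 183.12 t/h.
Recycle n8 = 0.191×183.12 = 34.977 t/h.

34.98 t/h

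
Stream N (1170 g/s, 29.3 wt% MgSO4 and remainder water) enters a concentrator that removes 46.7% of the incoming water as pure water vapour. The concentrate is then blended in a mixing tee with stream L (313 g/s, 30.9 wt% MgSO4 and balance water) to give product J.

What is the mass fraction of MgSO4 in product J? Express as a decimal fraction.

Vapour removed = 0.467×0.707×1170 = 386.3 g/s; concentrate = 783.7 g/s.
MgSO4 reaching the mixer = 342.81 (from concentrate) + 313×0.309 = 439.53 g/s.
Product flow = 783.7 + 313 = 1096.7 g/s; MgSO4 fraction = 0.401.

0.401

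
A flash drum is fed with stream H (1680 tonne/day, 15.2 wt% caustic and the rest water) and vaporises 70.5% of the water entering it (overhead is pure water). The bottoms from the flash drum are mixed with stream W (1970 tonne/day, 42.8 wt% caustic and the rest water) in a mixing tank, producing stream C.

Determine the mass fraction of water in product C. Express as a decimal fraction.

0.5848

Vapour removed = 0.705×0.848×1680 = 1004.4 tonne/day; concentrate = 675.63 tonne/day.
water reaching the mixer = 420.27 (from concentrate) + 1970×0.572 = 1547.1 tonne/day.
Product flow = 675.63 + 1970 = 2645.6 tonne/day; water fraction = 0.5848.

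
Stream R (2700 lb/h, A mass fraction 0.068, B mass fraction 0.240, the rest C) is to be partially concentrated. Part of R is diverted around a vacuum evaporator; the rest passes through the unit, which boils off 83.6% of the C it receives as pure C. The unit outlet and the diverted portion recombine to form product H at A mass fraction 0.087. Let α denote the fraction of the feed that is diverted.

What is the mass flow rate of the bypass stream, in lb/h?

All 2700×0.068 = 183.6 lb/h of A reaches H, so H = 183.6/0.087 = 2110.3 lb/h and vapour = 589.66 lb/h.
The evaporator receives (1−α)·2700 of feed at 0.692 C and removes 0.836 of that C:
0.836×0.692×(1−α)×2700 = 589.66
(1−α) = 589.66/1562 = 0.3775;  α = 0.6225.
Bypass flow = 0.6225×2700 = 1680.7 lb/h.

1681 lb/h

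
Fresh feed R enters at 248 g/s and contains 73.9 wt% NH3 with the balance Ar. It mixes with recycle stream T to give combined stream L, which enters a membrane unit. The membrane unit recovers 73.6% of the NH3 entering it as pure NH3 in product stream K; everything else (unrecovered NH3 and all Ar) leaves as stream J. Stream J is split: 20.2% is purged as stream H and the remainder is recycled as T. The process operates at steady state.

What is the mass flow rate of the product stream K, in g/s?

NH3 in L: m_A = 248×0.739 + (1−0.202)·(1−0.736)·m_A, so m_A = 183.27/0.7893 = 232.19 g/s.
Product K = 0.736×232.19 = 170.89 g/s.

170.9 g/s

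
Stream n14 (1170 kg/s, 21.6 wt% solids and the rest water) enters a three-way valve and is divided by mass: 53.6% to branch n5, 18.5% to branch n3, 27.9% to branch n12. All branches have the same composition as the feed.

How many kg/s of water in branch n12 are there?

Branch n12 total = 0.279×1170 = 326.43 kg/s.
water in n12 = 0.784×326.43 = 255.92 kg/s.

255.9 kg/s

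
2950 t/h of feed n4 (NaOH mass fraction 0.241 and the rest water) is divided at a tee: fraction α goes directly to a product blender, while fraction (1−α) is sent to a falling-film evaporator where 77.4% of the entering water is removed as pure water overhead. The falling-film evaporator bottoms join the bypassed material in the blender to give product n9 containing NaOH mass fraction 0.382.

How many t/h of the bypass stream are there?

1096 t/h

All 2950×0.241 = 710.95 t/h of NaOH reaches n9, so n9 = 710.95/0.382 = 1861.1 t/h and vapour = 1088.9 t/h.
The evaporator receives (1−α)·2950 of feed at 0.759 water and removes 0.774 of that water:
0.774×0.759×(1−α)×2950 = 1088.9
(1−α) = 1088.9/1733 = 0.6283;  α = 0.3717.
Bypass flow = 0.3717×2950 = 1096.5 t/h.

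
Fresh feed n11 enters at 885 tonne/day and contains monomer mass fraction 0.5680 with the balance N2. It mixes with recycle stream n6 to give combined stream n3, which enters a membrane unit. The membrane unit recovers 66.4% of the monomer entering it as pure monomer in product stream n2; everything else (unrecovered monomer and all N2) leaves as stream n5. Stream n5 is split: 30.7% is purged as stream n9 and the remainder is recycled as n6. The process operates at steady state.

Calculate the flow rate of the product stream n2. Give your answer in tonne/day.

monomer in n3: m_A = 885×0.568 + (1−0.307)·(1−0.664)·m_A, so m_A = 502.68/0.7672 = 655.25 tonne/day.
Product n2 = 0.664×655.25 = 435.09 tonne/day.

435.1 tonne/day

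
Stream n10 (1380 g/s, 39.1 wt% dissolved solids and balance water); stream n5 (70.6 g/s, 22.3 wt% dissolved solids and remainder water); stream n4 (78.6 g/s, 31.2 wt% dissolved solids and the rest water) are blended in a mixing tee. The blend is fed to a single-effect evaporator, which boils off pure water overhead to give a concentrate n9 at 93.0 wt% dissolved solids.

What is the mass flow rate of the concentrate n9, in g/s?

dissolved solids entering = 1380×0.391 + 70.6×0.223 + 78.6×0.312 = 579.85 g/s.
All dissolved solids reports to n9, so n9 = 579.85/0.930 = 623.49 g/s.

623.5 g/s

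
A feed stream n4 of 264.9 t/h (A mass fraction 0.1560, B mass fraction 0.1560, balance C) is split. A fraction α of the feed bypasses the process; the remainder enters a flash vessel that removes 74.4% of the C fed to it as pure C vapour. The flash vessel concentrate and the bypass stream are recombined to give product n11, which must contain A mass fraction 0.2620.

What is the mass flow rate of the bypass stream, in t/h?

55.52 t/h

All 264.9×0.156 = 41.324 t/h of A reaches n11, so n11 = 41.324/0.262 = 157.73 t/h and vapour = 107.17 t/h.
The evaporator receives (1−α)·264.9 of feed at 0.688 C and removes 0.744 of that C:
0.744×0.688×(1−α)×264.9 = 107.17
(1−α) = 107.17/135.59 = 0.7904;  α = 0.2096.
Bypass flow = 0.2096×264.9 = 55.525 t/h.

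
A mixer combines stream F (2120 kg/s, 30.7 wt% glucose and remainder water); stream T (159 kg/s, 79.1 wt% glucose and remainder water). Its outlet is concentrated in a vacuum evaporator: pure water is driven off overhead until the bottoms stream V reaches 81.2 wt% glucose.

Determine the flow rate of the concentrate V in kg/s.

glucose entering = 2120×0.307 + 159×0.791 = 776.61 kg/s.
All glucose reports to V, so V = 776.61/0.812 = 956.42 kg/s.

956.4 kg/s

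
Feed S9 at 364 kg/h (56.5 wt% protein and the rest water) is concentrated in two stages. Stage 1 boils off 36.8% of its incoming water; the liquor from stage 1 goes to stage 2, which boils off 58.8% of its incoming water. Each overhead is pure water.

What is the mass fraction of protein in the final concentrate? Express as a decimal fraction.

water in feed = 364×0.435 = 158.34 kg/h.
After stage 1: water left = (1−0.368)×158.34 = 100.07; stream total = 305.73 kg/h.
After stage 2: water left = (1−0.588)×100.07 = 41.229; final concentrate = 246.89 kg/h.
protein fraction = 205.66/246.89 = 0.8330.

0.8330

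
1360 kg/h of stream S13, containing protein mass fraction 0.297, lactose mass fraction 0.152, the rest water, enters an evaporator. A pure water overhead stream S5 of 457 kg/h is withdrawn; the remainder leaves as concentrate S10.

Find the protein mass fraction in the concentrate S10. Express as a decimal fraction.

protein is not removed: 1360×0.297 = 403.92 kg/h of protein enters S10.
Concentrate = 1360 − 457 = 903 kg/h.
Mass fraction = 403.92/903 = 0.447.

0.447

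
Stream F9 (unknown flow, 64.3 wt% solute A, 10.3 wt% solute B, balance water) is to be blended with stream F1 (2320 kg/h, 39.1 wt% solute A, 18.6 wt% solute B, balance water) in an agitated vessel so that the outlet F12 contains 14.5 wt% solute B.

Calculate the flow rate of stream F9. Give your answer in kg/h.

Let F9 be the unknown flow. Total out = 2320 + F9.
solute B balance: 431.52 + 0.103·F9 = 0.145·(2320 + F9)
(0.103 − 0.145)·F9 = 0.145×2320 − 431.52 = -95.12
F9 = -95.12 / -0.042 = 2264.8 kg/h

2265 kg/h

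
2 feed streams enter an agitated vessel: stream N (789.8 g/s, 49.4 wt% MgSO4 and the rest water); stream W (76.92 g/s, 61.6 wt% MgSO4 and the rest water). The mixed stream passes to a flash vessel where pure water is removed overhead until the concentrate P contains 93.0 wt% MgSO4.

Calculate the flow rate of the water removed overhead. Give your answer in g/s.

MgSO4 entering = 789.8×0.494 + 76.92×0.616 = 437.54 g/s.
All MgSO4 reports to P, so P = 437.54/0.930 = 470.48 g/s.
Total feed = 866.72 g/s; overhead = 866.72 − 470.48 = 396.24 g/s.

396.2 g/s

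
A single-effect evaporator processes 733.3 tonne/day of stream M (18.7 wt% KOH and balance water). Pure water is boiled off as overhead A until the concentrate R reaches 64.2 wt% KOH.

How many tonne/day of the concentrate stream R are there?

KOH is conserved: 733.3×0.187 = 137.13 tonne/day all reports to the concentrate.
Concentrate = 137.13/(target fraction) = 213.59 tonne/day.

213.6 tonne/day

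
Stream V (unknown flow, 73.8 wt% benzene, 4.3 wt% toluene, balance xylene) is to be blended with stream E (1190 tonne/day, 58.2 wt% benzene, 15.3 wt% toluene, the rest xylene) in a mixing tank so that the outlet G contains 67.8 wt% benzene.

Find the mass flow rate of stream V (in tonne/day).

1904 tonne/day

Let V be the unknown flow. Total out = 1190 + V.
benzene balance: 692.58 + 0.738·V = 0.678·(1190 + V)
(0.738 − 0.678)·V = 0.678×1190 − 692.58 = 114.24
V = 114.24 / 0.060 = 1904 tonne/day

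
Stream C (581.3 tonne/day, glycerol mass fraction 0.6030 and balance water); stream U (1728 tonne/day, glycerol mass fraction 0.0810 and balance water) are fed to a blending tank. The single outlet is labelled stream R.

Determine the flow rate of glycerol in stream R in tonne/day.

glycerol out = glycerol in = 581.3×0.603 + 1728×0.081 = 490.49 tonne/day.

490.5 tonne/day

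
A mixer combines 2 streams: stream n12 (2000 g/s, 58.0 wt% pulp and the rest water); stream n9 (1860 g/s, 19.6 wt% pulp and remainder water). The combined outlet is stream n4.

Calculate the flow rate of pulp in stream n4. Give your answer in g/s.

pulp out = pulp in = 2000×0.580 + 1860×0.196 = 1524.6 g/s.

1525 g/s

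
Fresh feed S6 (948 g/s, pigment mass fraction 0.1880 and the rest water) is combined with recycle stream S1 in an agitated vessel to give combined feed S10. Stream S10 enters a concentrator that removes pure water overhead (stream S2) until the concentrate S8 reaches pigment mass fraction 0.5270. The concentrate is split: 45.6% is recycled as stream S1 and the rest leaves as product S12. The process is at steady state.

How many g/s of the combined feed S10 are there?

1231 g/s

Overall pigment balance (none leaves overhead): pigment in fresh feed = pigment in product, i.e. 948×0.188 = (1−0.456)·S8·0.527.
S8 = 178.22/(0.527×0.544) = 621.67 g/s.
Recycle S1 = 0.456×621.67 = 283.48 g/s.
Combined feed S10 = 948 + 283.48 = 1231.5 g/s.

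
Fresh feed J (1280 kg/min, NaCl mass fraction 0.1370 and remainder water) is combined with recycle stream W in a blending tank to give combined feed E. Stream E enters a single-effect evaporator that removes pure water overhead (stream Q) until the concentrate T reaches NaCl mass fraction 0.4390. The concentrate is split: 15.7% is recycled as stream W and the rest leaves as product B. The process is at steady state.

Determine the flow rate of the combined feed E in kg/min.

1354 kg/min

Overall NaCl balance (none leaves overhead): NaCl in fresh feed = NaCl in product, i.e. 1280×0.137 = (1−0.157)·T·0.439.
T = 175.36/(0.439×0.843) = 473.85 kg/min.
Recycle W = 0.157×473.85 = 74.394 kg/min.
Combined feed E = 1280 + 74.394 = 1354.4 kg/min.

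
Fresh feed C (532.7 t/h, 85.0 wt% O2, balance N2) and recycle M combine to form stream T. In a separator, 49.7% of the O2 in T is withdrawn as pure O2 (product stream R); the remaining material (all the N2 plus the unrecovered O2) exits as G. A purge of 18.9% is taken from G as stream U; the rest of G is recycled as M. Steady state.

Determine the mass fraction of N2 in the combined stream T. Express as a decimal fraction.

N2 enters only via C and leaves only via the purge: 532.7×0.150 = 0.189×(N2 in G), and the separator passes all N2, so N2 in T = N2 in G = 422.78 t/h.
O2 in T: m_A = 532.7×0.850 + (1−0.189)·(1−0.497)·m_A, so m_A = 452.8/0.5921 = 764.77 t/h.
T = 764.77 + 422.78 = 1187.5 t/h.
N2 fraction in T = 422.78/1187.5 = 0.356.

0.356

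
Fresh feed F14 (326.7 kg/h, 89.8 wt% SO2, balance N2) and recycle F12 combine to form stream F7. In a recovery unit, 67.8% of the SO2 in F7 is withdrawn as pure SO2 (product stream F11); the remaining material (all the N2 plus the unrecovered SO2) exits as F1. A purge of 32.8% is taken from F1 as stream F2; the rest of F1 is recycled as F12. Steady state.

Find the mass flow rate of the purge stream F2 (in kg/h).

N2 enters only via F14 and leaves only via the purge: 326.7×0.102 = 0.328×(N2 in F1), and the recovery unit passes all N2, so N2 in F7 = N2 in F1 = 101.6 kg/h.
SO2 in F7: m_A = 326.7×0.898 + (1−0.328)·(1−0.678)·m_A, so m_A = 293.38/0.7836 = 374.39 kg/h.
F1 = (1−0.678)×374.39 + 101.6 = 222.15 kg/h.
Purge F2 = 0.328×222.15 = 72.865 kg/h.

72.86 kg/h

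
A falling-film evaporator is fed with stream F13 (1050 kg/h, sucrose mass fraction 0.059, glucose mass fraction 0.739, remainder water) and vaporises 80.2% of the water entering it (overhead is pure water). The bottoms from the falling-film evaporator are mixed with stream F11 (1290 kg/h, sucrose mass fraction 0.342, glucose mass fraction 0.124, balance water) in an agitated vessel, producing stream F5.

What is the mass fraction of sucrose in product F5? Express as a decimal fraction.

0.232

Vapour removed = 0.802×0.202×1050 = 170.1 kg/h; concentrate = 879.9 kg/h.
sucrose reaching the mixer = 61.95 (from concentrate) + 1290×0.342 = 503.13 kg/h.
Product flow = 879.9 + 1290 = 2169.9 kg/h; sucrose fraction = 0.232.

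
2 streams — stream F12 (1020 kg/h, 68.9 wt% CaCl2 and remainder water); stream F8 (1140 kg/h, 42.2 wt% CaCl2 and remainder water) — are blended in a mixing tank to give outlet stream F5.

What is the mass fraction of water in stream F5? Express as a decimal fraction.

0.452

Total flow out = 1020 + 1140 = 2160 kg/h.
water in = 1020×0.311 + 1140×0.578 = 976.14 kg/h.
water mass fraction in F5 = 976.14/2160 = 0.452.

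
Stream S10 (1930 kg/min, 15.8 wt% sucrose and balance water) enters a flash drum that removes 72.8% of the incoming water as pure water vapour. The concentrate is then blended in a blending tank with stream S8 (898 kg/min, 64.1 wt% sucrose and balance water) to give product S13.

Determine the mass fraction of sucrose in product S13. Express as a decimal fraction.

Vapour removed = 0.728×0.842×1930 = 1183 kg/min; concentrate = 746.96 kg/min.
sucrose reaching the mixer = 304.94 (from concentrate) + 898×0.641 = 880.56 kg/min.
Product flow = 746.96 + 898 = 1645 kg/min; sucrose fraction = 0.5353.

0.5353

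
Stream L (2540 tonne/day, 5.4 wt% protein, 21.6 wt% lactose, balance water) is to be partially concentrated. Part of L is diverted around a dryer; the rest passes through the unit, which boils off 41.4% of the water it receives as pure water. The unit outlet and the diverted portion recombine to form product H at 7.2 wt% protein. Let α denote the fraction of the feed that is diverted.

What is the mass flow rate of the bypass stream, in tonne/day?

All 2540×0.054 = 137.16 tonne/day of protein reaches H, so H = 137.16/0.072 = 1905 tonne/day and vapour = 635 tonne/day.
The evaporator receives (1−α)·2540 of feed at 0.730 water and removes 0.414 of that water:
0.414×0.730×(1−α)×2540 = 635
(1−α) = 635/767.64 = 0.8272;  α = 0.1728.
Bypass flow = 0.1728×2540 = 438.88 tonne/day.

438.9 tonne/day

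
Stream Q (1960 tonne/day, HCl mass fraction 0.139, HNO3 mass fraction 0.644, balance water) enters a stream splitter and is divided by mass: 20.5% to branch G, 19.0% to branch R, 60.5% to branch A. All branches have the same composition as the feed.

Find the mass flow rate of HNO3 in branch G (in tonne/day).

258.8 tonne/day

Branch G total = 0.205×1960 = 401.8 tonne/day.
HNO3 in G = 0.644×401.8 = 258.76 tonne/day.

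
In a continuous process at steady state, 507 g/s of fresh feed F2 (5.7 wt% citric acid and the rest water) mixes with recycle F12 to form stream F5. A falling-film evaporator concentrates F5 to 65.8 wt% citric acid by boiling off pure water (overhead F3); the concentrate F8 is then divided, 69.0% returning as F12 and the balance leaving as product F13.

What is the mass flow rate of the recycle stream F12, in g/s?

Overall citric acid balance (none leaves overhead): citric acid in fresh feed = citric acid in product, i.e. 507×0.057 = (1−0.690)·F8·0.658.
F8 = 28.899/(0.658×0.310) = 141.68 g/s.
Recycle F12 = 0.690×141.68 = 97.756 g/s.

97.76 g/s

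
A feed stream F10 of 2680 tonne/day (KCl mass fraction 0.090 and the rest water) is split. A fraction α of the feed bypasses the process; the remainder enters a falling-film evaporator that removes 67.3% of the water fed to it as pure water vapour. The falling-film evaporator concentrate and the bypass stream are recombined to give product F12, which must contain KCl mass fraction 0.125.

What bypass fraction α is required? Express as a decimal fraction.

0.543

All 2680×0.090 = 241.2 tonne/day of KCl reaches F12, so F12 = 241.2/0.125 = 1929.6 tonne/day and vapour = 750.4 tonne/day.
The evaporator receives (1−α)·2680 of feed at 0.910 water and removes 0.673 of that water:
0.673×0.910×(1−α)×2680 = 750.4
(1−α) = 750.4/1641.3 = 0.4572;  α = 0.5428.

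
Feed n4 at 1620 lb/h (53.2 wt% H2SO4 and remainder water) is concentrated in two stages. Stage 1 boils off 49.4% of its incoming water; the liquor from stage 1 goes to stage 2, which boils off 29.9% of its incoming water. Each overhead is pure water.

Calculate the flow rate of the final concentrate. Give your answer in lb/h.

1131 lb/h

water in feed = 1620×0.468 = 758.16 lb/h.
After stage 1: water left = (1−0.494)×758.16 = 383.63; stream total = 1245.5 lb/h.
After stage 2: water left = (1−0.299)×383.63 = 268.92; final concentrate = 1130.8 lb/h.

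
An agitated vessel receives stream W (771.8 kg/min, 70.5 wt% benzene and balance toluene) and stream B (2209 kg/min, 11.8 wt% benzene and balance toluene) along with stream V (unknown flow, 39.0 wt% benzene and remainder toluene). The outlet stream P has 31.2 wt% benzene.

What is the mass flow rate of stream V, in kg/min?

1605 kg/min

Let V be the unknown flow. Total out = 2980.8 + V.
benzene balance: 804.78 + 0.390·V = 0.312·(2980.8 + V)
(0.390 − 0.312)·V = 0.312×2980.8 − 804.78 = 125.23
V = 125.23 / 0.078 = 1605.5 kg/min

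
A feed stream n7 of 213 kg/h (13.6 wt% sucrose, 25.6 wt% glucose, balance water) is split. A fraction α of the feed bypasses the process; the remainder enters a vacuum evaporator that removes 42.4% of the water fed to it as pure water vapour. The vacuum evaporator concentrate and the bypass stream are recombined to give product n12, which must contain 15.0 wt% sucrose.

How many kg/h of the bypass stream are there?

All 213×0.136 = 28.968 kg/h of sucrose reaches n12, so n12 = 28.968/0.150 = 193.12 kg/h and vapour = 19.88 kg/h.
The evaporator receives (1−α)·213 of feed at 0.608 water and removes 0.424 of that water:
0.424×0.608×(1−α)×213 = 19.88
(1−α) = 19.88/54.91 = 0.3620;  α = 0.6380.
Bypass flow = 0.6380×213 = 135.88 kg/h.

135.9 kg/h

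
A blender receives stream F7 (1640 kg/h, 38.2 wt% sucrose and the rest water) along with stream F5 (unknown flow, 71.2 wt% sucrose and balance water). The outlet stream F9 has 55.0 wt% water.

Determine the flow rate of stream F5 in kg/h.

425.6 kg/h

Let F5 be the unknown flow. Total out = 1640 + F5.
water balance: 1013.5 + 0.288·F5 = 0.550·(1640 + F5)
(0.288 − 0.550)·F5 = 0.550×1640 − 1013.5 = -111.52
F5 = -111.52 / -0.262 = 425.65 kg/h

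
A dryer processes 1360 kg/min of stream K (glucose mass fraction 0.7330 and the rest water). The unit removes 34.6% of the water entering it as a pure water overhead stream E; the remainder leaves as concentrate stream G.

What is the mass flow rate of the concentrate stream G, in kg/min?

water entering = 1360×0.267 = 363.12 kg/min; overhead removed = 0.346×363.12 = 125.64 kg/min.
Concentrate = 1360 − 125.64 = 1234.4 kg/min.

1234 kg/min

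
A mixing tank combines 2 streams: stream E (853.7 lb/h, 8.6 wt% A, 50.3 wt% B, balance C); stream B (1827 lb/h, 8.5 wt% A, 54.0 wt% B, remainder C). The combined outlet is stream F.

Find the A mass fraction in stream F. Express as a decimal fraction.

Total flow out = 853.7 + 1827 = 2680.7 lb/h.
A in = 853.7×0.086 + 1827×0.085 = 228.71 lb/h.
A mass fraction in F = 228.71/2680.7 = 0.0853.

0.0853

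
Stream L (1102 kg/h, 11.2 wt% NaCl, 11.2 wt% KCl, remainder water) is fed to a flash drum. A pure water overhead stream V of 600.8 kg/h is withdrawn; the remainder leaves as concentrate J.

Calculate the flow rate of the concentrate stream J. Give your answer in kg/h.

501.2 kg/h

Concentrate = 1102 − 600.8 = 501.2 kg/h.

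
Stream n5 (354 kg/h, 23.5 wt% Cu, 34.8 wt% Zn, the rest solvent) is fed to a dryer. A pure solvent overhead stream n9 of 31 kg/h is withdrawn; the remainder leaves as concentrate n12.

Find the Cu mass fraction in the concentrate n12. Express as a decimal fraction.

0.258

Cu is not removed: 354×0.235 = 83.19 kg/h of Cu enters n12.
Concentrate = 354 − 31 = 323 kg/h.
Mass fraction = 83.19/323 = 0.258.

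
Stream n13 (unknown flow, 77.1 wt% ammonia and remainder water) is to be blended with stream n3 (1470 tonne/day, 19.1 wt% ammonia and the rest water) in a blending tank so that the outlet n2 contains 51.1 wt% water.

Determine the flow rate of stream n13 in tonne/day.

1553 tonne/day

Let n13 be the unknown flow. Total out = 1470 + n13.
water balance: 1189.2 + 0.229·n13 = 0.511·(1470 + n13)
(0.229 − 0.511)·n13 = 0.511×1470 − 1189.2 = -438.06
n13 = -438.06 / -0.282 = 1553.4 tonne/day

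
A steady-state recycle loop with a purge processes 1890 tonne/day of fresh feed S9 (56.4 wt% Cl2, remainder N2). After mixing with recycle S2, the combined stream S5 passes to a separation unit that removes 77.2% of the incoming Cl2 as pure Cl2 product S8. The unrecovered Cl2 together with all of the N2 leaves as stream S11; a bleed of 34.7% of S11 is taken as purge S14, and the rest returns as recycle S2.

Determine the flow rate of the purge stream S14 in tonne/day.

923.1 tonne/day

N2 enters only via S9 and leaves only via the purge: 1890×0.436 = 0.347×(N2 in S11), and the separation unit passes all N2, so N2 in S5 = N2 in S11 = 2374.8 tonne/day.
Cl2 in S5: m_A = 1890×0.564 + (1−0.347)·(1−0.772)·m_A, so m_A = 1066/0.8511 = 1252.4 tonne/day.
S11 = (1−0.772)×1252.4 + 2374.8 = 2660.3 tonne/day.
Purge S14 = 0.347×2660.3 = 923.13 tonne/day.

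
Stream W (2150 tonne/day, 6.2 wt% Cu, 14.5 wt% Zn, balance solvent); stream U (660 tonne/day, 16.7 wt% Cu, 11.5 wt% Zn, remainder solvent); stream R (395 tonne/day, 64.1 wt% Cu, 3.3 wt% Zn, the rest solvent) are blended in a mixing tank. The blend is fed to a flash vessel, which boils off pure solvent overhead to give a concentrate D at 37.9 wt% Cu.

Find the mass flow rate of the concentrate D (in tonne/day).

1311 tonne/day

Cu entering = 2150×0.062 + 660×0.167 + 395×0.641 = 496.72 tonne/day.
All Cu reports to D, so D = 496.72/0.379 = 1310.6 tonne/day.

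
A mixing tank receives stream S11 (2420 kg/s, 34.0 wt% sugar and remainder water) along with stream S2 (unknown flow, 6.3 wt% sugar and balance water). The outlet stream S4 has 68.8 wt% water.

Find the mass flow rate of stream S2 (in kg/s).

Let S2 be the unknown flow. Total out = 2420 + S2.
water balance: 1597.2 + 0.937·S2 = 0.688·(2420 + S2)
(0.937 − 0.688)·S2 = 0.688×2420 − 1597.2 = 67.76
S2 = 67.76 / 0.249 = 272.13 kg/s

272.1 kg/s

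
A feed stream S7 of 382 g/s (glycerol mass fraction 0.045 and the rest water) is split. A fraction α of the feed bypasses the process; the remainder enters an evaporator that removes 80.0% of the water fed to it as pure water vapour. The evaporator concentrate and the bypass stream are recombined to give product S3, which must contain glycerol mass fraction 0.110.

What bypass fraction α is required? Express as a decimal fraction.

0.227

All 382×0.045 = 17.19 g/s of glycerol reaches S3, so S3 = 17.19/0.110 = 156.27 g/s and vapour = 225.73 g/s.
The evaporator receives (1−α)·382 of feed at 0.955 water and removes 0.800 of that water:
0.800×0.955×(1−α)×382 = 225.73
(1−α) = 225.73/291.85 = 0.7734;  α = 0.2266.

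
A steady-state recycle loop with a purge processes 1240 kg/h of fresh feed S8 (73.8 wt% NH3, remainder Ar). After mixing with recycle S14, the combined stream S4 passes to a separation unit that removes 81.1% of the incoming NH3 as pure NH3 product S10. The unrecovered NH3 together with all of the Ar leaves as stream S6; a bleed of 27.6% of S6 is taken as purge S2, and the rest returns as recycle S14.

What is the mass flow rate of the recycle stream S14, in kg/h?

997.3 kg/h

Ar enters only via S8 and leaves only via the purge: 1240×0.262 = 0.276×(Ar in S6), and the separation unit passes all Ar, so Ar in S4 = Ar in S6 = 1177.1 kg/h.
NH3 in S4: m_A = 1240×0.738 + (1−0.276)·(1−0.811)·m_A, so m_A = 915.12/0.8632 = 1060.2 kg/h.
S6 = (1−0.811)×1060.2 + 1177.1 = 1377.5 kg/h.
Recycle S14 = (1−0.276)×1377.5 = 997.29 kg/h.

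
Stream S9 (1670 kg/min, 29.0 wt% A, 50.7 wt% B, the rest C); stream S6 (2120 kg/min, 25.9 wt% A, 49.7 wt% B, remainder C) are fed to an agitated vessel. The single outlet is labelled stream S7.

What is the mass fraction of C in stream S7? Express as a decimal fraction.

Total flow out = 1670 + 2120 = 3790 kg/min.
C in = 1670×0.203 + 2120×0.244 = 856.29 kg/min.
C mass fraction in S7 = 856.29/3790 = 0.226.

0.226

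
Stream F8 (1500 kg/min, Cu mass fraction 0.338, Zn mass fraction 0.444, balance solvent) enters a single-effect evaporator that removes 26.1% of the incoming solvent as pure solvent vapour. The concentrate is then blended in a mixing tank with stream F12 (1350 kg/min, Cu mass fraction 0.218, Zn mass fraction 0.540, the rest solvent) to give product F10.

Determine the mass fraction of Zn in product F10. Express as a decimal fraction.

0.505

Vapour removed = 0.261×0.218×1500 = 85.347 kg/min; concentrate = 1414.7 kg/min.
Zn reaching the mixer = 666 (from concentrate) + 1350×0.540 = 1395 kg/min.
Product flow = 1414.7 + 1350 = 2764.7 kg/min; Zn fraction = 0.505.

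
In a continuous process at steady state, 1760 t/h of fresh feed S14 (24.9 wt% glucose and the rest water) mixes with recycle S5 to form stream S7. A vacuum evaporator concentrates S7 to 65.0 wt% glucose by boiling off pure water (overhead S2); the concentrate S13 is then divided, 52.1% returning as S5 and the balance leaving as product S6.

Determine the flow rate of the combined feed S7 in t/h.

2493 t/h

Overall glucose balance (none leaves overhead): glucose in fresh feed = glucose in product, i.e. 1760×0.249 = (1−0.521)·S13·0.650.
S13 = 438.24/(0.650×0.479) = 1407.5 t/h.
Recycle S5 = 0.521×1407.5 = 733.33 t/h.
Combined feed S7 = 1760 + 733.33 = 2493.3 t/h.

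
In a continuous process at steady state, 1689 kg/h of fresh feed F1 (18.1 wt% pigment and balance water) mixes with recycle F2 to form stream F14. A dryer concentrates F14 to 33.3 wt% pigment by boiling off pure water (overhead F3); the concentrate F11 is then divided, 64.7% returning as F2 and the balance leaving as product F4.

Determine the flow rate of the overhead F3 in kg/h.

Overall pigment balance (none leaves overhead): pigment in fresh feed = pigment in product, i.e. 1689×0.181 = (1−0.647)·F11·0.333.
F11 = 305.71/(0.333×0.353) = 2600.7 kg/h.
Recycle F2 = 0.647×2600.7 = 1682.6 kg/h.
Combined feed F14 = 1689 + 1682.6 = 3371.6 kg/h.
Overhead F3 = F14 − F11 = 3371.6 − 2600.7 = 770.95 kg/h.

771 kg/h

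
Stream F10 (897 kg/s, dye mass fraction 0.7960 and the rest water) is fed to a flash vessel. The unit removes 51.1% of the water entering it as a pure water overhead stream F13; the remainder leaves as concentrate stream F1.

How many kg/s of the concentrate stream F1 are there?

803.5 kg/s

water entering = 897×0.204 = 182.99 kg/s; overhead removed = 0.511×182.99 = 93.507 kg/s.
Concentrate = 897 − 93.507 = 803.49 kg/s.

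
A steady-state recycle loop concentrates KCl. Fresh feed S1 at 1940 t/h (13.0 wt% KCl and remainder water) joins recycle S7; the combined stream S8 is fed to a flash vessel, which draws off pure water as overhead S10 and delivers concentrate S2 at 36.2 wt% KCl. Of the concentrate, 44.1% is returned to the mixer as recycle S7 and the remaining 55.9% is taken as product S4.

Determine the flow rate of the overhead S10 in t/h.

Overall KCl balance (none leaves overhead): KCl in fresh feed = KCl in product, i.e. 1940×0.130 = (1−0.441)·S2·0.362.
S2 = 252.2/(0.362×0.559) = 1246.3 t/h.
Recycle S7 = 0.441×1246.3 = 549.62 t/h.
Combined feed S8 = 1940 + 549.62 = 2489.6 t/h.
Overhead S10 = S8 − S2 = 2489.6 − 1246.3 = 1243.3 t/h.

1243 t/h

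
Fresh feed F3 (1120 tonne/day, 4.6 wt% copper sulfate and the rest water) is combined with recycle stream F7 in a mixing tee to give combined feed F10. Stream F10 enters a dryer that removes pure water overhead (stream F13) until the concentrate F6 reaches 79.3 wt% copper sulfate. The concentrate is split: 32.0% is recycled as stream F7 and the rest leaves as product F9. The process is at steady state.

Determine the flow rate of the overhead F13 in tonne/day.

1055 tonne/day

Overall copper sulfate balance (none leaves overhead): copper sulfate in fresh feed = copper sulfate in product, i.e. 1120×0.046 = (1−0.320)·F6·0.793.
F6 = 51.52/(0.793×0.680) = 95.542 tonne/day.
Recycle F7 = 0.320×95.542 = 30.573 tonne/day.
Combined feed F10 = 1120 + 30.573 = 1150.6 tonne/day.
Overhead F13 = F10 − F6 = 1150.6 − 95.542 = 1055 tonne/day.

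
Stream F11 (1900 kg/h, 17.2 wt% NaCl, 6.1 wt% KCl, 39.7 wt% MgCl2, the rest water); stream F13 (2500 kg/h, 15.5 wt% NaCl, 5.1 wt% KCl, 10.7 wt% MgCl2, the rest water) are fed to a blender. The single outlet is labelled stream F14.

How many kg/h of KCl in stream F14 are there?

243.4 kg/h

KCl out = KCl in = 1900×0.061 + 2500×0.051 = 243.4 kg/h.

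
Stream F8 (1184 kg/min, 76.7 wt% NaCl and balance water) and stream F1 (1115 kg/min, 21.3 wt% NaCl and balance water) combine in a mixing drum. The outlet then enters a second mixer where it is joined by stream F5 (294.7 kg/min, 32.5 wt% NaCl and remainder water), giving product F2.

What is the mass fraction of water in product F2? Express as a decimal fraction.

0.521

Overall, product flow = 2593.7 kg/min.
water in = 1184×0.233 + 1115×0.787 + 294.7×0.675 = 1352.3 kg/min.
water fraction in F2 = 0.521.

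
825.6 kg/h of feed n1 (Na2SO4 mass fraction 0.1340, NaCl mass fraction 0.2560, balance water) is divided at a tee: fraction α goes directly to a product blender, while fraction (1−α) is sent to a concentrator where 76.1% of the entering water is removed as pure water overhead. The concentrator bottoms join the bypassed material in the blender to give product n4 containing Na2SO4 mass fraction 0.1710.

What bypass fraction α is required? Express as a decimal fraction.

0.534

All 825.6×0.134 = 110.63 kg/h of Na2SO4 reaches n4, so n4 = 110.63/0.171 = 646.96 kg/h and vapour = 178.64 kg/h.
The evaporator receives (1−α)·825.6 of feed at 0.610 water and removes 0.761 of that water:
0.761×0.610×(1−α)×825.6 = 178.64
(1−α) = 178.64/383.25 = 0.4661;  α = 0.5339.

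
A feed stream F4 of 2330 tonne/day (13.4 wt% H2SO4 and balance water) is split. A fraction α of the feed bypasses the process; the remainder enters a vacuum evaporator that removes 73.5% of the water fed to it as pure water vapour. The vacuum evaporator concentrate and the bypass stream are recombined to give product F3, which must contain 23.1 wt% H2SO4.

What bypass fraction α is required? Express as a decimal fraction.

All 2330×0.134 = 312.22 tonne/day of H2SO4 reaches F3, so F3 = 312.22/0.231 = 1351.6 tonne/day and vapour = 978.4 tonne/day.
The evaporator receives (1−α)·2330 of feed at 0.866 water and removes 0.735 of that water:
0.735×0.866×(1−α)×2330 = 978.4
(1−α) = 978.4/1483.1 = 0.6597;  α = 0.3403.

0.340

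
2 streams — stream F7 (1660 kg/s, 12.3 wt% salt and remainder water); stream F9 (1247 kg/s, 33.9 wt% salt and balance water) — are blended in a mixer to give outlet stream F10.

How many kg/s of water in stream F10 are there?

2280 kg/s

water out = water in = 1660×0.877 + 1247×0.661 = 2280.1 kg/s.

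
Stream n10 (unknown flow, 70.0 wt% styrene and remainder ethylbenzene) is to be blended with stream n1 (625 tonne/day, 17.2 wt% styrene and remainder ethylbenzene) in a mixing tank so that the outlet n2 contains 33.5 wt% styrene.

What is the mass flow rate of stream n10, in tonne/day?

Let n10 be the unknown flow. Total out = 625 + n10.
styrene balance: 107.5 + 0.700·n10 = 0.335·(625 + n10)
(0.700 − 0.335)·n10 = 0.335×625 − 107.5 = 101.88
n10 = 101.88 / 0.365 = 279.11 tonne/day

279.1 tonne/day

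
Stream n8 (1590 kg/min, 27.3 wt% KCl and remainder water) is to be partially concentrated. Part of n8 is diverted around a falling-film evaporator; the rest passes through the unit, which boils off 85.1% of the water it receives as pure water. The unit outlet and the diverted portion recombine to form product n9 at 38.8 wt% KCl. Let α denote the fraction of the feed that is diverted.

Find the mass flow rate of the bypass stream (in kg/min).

All 1590×0.273 = 434.07 kg/min of KCl reaches n9, so n9 = 434.07/0.388 = 1118.7 kg/min and vapour = 471.26 kg/min.
The evaporator receives (1−α)·1590 of feed at 0.727 water and removes 0.851 of that water:
0.851×0.727×(1−α)×1590 = 471.26
(1−α) = 471.26/983.7 = 0.4791;  α = 0.5209.
Bypass flow = 0.5209×1590 = 828.27 kg/min.

828.3 kg/min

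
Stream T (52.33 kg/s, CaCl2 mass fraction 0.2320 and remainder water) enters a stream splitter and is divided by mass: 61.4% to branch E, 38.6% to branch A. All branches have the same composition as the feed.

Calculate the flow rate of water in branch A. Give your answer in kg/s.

Branch A total = 0.386×52.33 = 20.199 kg/s.
water in A = 0.768×20.199 = 15.513 kg/s.

15.51 kg/s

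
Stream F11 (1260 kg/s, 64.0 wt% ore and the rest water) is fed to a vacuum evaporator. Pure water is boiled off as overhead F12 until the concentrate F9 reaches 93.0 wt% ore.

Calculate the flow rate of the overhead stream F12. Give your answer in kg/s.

ore is conserved: 1260×0.640 = 806.4 kg/s all reports to the concentrate.
Concentrate = 806.4/(target fraction) = 867.1 kg/s.
Overhead = 1260 − 867.1 = 392.9 kg/s.

392.9 kg/s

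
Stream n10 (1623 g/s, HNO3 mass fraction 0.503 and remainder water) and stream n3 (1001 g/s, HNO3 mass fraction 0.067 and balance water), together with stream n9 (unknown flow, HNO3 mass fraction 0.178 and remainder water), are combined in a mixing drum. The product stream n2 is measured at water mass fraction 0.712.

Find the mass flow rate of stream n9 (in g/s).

Let n9 be the unknown flow. Total out = 2624 + n9.
water balance: 1740.6 + 0.822·n9 = 0.712·(2624 + n9)
(0.822 − 0.712)·n9 = 0.712×2624 − 1740.6 = 127.72
n9 = 127.72 / 0.110 = 1161.1 g/s

1161 g/s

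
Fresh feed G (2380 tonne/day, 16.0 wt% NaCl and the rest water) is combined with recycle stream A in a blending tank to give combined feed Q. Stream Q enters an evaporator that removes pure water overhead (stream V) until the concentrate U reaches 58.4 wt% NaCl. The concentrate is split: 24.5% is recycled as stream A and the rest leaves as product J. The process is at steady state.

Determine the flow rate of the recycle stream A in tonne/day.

Overall NaCl balance (none leaves overhead): NaCl in fresh feed = NaCl in product, i.e. 2380×0.160 = (1−0.245)·U·0.584.
U = 380.8/(0.584×0.755) = 863.65 tonne/day.
Recycle A = 0.245×863.65 = 211.59 tonne/day.

211.6 tonne/day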